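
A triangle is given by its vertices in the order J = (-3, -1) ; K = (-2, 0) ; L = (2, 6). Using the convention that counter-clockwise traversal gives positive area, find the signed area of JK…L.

1

Apply the surveyor's formula: 2A = Σ (x_i·y_{i+1} − x_{i+1}·y_i), indices taken mod 3.
Σ = (-2) + (-12) + (16) = 2
Signed area = Σ/2 = 1 (positive ⇒ counter-clockwise traversal).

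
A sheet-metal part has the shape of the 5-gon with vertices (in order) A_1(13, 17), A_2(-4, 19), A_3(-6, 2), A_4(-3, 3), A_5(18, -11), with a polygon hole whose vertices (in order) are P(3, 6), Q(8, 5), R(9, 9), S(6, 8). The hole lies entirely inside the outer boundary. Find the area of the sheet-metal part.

Outer boundary:
Apply the shoelace (surveyor's) formula: 2A = Σ (x_i·y_{i+1} − x_{i+1}·y_i), indices taken mod 5.
Σ = (315) + (106) + (-12) + (-21) + (449) = 837
Area = |Σ|/2 = 418.5.
Hole:
Σ = (-33) + (27) + (18) + (12) = 24
Area = |Σ|/2 = 12.
Net area = 418.5 − 12 = 406.5.

406.5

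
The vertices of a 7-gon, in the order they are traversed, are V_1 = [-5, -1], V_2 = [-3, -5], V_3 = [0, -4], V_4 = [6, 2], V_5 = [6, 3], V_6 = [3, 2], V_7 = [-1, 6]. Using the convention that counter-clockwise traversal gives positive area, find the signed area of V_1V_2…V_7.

Σ = (22) + (12) + (24) + (6) + (3) + (20) + (31) = 118
Signed area = Σ/2 = 59 (positive ⇒ counter-clockwise traversal).

59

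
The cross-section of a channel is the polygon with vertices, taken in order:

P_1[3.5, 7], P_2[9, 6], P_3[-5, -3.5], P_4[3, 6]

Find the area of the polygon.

31.5

Cross-terms: -42, -1.5, -19.5, 0  ⇒  Σ = -63
Area = |Σ|/2 = 31.5.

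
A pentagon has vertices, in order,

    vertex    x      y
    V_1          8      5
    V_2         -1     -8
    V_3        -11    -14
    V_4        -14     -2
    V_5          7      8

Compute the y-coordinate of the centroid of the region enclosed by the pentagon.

Apply the shoelace (surveyor's) formula. First the cross-terms c_i = x_i·y_{i+1} − x_{i+1}·y_i:
  -59, -74, -174, -98, -29  ⇒  2A = -434, A = -217.
Then Σ (y_i + y_{i+1})·c_i = 3624, so ȳ = 3624 / (6·(-217)) = -604/217.

-604/217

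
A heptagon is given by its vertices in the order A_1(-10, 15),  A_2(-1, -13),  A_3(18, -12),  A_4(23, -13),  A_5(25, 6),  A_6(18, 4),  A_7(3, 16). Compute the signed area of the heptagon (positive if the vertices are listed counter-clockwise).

684.5

Σ = (145) + (246) + (42) + (463) + (-8) + (276) + (205) = 1369
Signed area = Σ/2 = 684.5 (positive ⇒ counter-clockwise traversal).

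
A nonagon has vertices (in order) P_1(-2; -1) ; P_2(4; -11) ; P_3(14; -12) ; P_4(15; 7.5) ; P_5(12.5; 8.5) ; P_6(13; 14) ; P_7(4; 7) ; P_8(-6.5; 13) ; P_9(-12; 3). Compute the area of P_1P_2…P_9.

Apply the shoelace formula: 2A = Σ (x_i·y_{i+1} − x_{i+1}·y_i), indices taken mod 9.
Σ = (26) + (106) + (285) + (33.75) + (64.5) + (35) + (97.5) + (136.5) + (18) = 802.25
Area = |Σ|/2 = 401.125.

401.125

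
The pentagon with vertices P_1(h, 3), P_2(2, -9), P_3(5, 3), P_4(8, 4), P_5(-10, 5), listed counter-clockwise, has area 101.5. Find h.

-8

Write out the shoelace sum; only the two edges meeting at P_1 involve h:
2·Area = [((-10)·3 − h·5) + (h·(-9) − 2·3)] + 127
       = -14·h + 91 = 203
⇒ h = -8.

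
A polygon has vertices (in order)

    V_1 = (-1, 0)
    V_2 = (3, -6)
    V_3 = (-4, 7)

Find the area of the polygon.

5

Apply the surveyor's formula: 2A = Σ (x_i·y_{i+1} − x_{i+1}·y_i), indices taken mod 3.
Σ = (6) + (-3) + (7) = 10
Area = |Σ|/2 = 5.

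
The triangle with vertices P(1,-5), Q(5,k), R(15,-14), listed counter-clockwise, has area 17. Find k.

Write out the shoelace sum; only the two edges meeting at Q involve k:
2·Area = [(1·k − 5·(-5)) + (5·(-14) − 15·k)] + -61
       = -14·k + -106 = 34
⇒ k = -10.

-10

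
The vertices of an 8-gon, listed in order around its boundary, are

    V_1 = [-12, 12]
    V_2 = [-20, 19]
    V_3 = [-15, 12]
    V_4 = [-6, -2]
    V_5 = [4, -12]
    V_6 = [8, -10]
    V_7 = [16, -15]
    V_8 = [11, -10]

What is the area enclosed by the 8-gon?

Apply the surveyor's formula: 2A = Σ (x_i·y_{i+1} − x_{i+1}·y_i), indices taken mod 8.
Σ = (12) + (45) + (102) + (80) + (56) + (40) + (5) + (12) = 352
Area = |Σ|/2 = 176.

176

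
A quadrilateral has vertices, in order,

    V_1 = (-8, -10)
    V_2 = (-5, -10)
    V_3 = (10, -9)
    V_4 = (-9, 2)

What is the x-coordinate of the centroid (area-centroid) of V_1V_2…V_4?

-382/165

Apply the surveyor's formula. First the cross-terms c_i = x_i·y_{i+1} − x_{i+1}·y_i:
  30, 145, -61, 106  ⇒  2A = 220, A = 110.
Then Σ (x_i + x_{i+1})·c_i = -1528, so x̄ = -1528 / (6·110) = -382/165.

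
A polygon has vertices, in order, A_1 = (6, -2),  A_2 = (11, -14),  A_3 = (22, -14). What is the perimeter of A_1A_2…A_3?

|A_1A_2| = √((5)² + (-12)²) = √169 = 13
|A_2A_3| = √((11)² + (0)²) = √121 = 11
|A_3A_1| = √((-16)² + (12)²) = √400 = 20
Perimeter = 13 + 11 + 20 = 44.

44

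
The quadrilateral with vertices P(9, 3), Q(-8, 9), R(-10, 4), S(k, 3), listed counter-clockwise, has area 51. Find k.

4

The doubled signed area Σ (x_i y_{i+1} − x_{i+1} y_i) is linear in k.
With k=0 it equals 106; the coefficient of k is -1 (from the two edges through S).
So -1·k + 106 = 2·51 = 102 ⇒ k = 4.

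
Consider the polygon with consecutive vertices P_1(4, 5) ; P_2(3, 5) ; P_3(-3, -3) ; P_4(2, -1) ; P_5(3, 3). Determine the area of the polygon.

Apply the shoelace formula: 2A = Σ (x_i·y_{i+1} − x_{i+1}·y_i), indices taken mod 5.
Σ = (5) + (6) + (9) + (9) + (3) = 32
Area = |Σ|/2 = 16.

16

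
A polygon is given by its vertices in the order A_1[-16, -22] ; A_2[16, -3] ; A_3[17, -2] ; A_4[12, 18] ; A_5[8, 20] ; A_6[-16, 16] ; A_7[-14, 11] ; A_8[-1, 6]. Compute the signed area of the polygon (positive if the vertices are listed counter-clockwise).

Apply Gauss's area formula: 2A = Σ (x_i·y_{i+1} − x_{i+1}·y_i), indices taken mod 8.
Σ = (400) + (19) + (330) + (96) + (448) + (48) + (-73) + (118) = 1386
Signed area = Σ/2 = 693 (positive ⇒ counter-clockwise traversal).

693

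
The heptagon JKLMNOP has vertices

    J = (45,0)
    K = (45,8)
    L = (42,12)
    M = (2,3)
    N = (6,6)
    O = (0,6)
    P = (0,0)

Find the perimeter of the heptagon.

|JK| = √((0)² + (8)²) = √64 = 8
|KL| = √((-3)² + (4)²) = √25 = 5
|LM| = √((-40)² + (-9)²) = √1681 = 41
|MN| = √((4)² + (3)²) = √25 = 5
|NO| = √((-6)² + (0)²) = √36 = 6
|OP| = √((0)² + (-6)²) = √36 = 6
|PJ| = √((45)² + (0)²) = √2025 = 45
Perimeter = 8 + 5 + 41 + 5 + 6 + 6 + 45 = 116.

116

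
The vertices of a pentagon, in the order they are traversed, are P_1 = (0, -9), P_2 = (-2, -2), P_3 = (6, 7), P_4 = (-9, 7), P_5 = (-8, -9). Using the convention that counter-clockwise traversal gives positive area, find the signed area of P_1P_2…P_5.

Cross-terms: -18, -2, 105, 137, 72  ⇒  Σ = 294
Signed area = Σ/2 = 147 (positive ⇒ counter-clockwise traversal).

147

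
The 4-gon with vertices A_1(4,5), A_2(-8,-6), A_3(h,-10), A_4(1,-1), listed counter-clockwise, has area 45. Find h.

-5

The doubled signed area Σ (x_i y_{i+1} − x_{i+1} y_i) is linear in h.
With h=0 it equals 115; the coefficient of h is 5 (from the two edges through A_3).
So 5·h + 115 = 2·45 = 90 ⇒ h = -5.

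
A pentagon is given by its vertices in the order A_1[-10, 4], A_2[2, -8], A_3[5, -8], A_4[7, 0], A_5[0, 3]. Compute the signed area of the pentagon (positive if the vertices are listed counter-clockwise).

Σ = (72) + (24) + (56) + (21) + (30) = 203
Signed area = Σ/2 = 101.5 (positive ⇒ counter-clockwise traversal).

101.5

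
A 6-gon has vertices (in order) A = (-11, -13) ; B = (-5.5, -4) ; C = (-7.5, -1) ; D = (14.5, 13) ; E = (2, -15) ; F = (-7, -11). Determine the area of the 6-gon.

Σ = (-27.5) + (-24.5) + (-83) + (-243.5) + (-127) + (-30) = -535.5
Area = |Σ|/2 = 267.75.

267.75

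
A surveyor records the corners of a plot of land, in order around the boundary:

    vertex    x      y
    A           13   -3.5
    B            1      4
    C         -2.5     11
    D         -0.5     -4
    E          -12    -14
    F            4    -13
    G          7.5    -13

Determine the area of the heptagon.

A→B: (13)(4) − (1)(-3.5) = 55.5
B→C: (1)(11) − (-2.5)(4) = 21
C→D: (-2.5)(-4) − (-0.5)(11) = 15.5
D→E: (-0.5)(-14) − (-12)(-4) = -41
E→F: (-12)(-13) − (4)(-14) = 212
F→G: (4)(-13) − (7.5)(-13) = 45.5
G→A: (7.5)(-3.5) − (13)(-13) = 142.75
Σ = 451.25
Area = |Σ|/2 = 225.625.

225.625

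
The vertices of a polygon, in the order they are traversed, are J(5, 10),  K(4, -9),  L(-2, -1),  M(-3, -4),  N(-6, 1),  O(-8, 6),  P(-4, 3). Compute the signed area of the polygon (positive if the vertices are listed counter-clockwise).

Apply Gauss's area formula: 2A = Σ (x_i·y_{i+1} − x_{i+1}·y_i), indices taken mod 7.
Σ = (-85) + (-22) + (5) + (-27) + (-28) + (0) + (-55) = -212
Signed area = Σ/2 = -106 (negative ⇒ clockwise traversal).

-106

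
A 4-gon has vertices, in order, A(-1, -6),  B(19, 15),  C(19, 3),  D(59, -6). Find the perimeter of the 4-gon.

|AB| = √((20)² + (21)²) = √841 = 29
|BC| = √((0)² + (-12)²) = √144 = 12
|CD| = √((40)² + (-9)²) = √1681 = 41
|DA| = √((-60)² + (0)²) = √3600 = 60
Perimeter = 29 + 12 + 41 + 60 = 142.

142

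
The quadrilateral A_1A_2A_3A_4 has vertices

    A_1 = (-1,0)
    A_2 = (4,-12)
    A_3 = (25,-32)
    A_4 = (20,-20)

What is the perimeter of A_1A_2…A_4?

|A_1A_2| = √((5)² + (-12)²) = √169 = 13
|A_2A_3| = √((21)² + (-20)²) = √841 = 29
|A_3A_4| = √((-5)² + (12)²) = √169 = 13
|A_4A_1| = √((-21)² + (20)²) = √841 = 29
Perimeter = 13 + 29 + 13 + 29 = 84.

84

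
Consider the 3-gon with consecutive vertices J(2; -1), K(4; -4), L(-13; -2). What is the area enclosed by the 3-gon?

Apply Gauss's area formula: 2A = Σ (x_i·y_{i+1} − x_{i+1}·y_i), indices taken mod 3.
Σ = (-4) + (-60) + (17) = -47
Area = |Σ|/2 = 23.5.

23.5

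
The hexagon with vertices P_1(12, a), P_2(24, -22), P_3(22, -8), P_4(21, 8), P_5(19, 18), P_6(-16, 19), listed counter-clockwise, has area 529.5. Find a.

The doubled signed area Σ (x_i y_{i+1} − x_{i+1} y_i) is linear in a.
With a=0 it equals 1019; the coefficient of a is -40 (from the two edges through P_1).
So -40·a + 1019 = 2·529.5 = 1059 ⇒ a = -1.

-1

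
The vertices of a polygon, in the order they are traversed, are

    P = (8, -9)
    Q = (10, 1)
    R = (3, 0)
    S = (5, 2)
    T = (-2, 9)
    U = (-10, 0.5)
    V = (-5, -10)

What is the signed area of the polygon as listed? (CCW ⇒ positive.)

233.25

Apply the shoelace formula: 2A = Σ (x_i·y_{i+1} − x_{i+1}·y_i), indices taken mod 7.
P→Q: (8)(1) − (10)(-9) = 98
Q→R: (10)(0) − (3)(1) = -3
R→S: (3)(2) − (5)(0) = 6
S→T: (5)(9) − (-2)(2) = 49
T→U: (-2)(0.5) − (-10)(9) = 89
U→V: (-10)(-10) − (-5)(0.5) = 102.5
V→P: (-5)(-9) − (8)(-10) = 125
Σ = 466.5
Signed area = Σ/2 = 233.25 (positive ⇒ counter-clockwise traversal).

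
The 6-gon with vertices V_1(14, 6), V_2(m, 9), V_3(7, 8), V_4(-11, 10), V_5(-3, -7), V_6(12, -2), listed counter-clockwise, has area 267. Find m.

The doubled signed area Σ (x_i y_{i+1} − x_{i+1} y_i) is linear in m.
With m=0 it equals 518; the coefficient of m is 2 (from the two edges through V_2).
So 2·m + 518 = 2·267 = 534 ⇒ m = 8.

8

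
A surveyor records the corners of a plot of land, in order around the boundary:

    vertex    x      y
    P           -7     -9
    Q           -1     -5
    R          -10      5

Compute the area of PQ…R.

P→Q: (-7)(-5) − (-1)(-9) = 26
Q→R: (-1)(5) − (-10)(-5) = -55
R→P: (-10)(-9) − (-7)(5) = 125
Σ = 96
Area = |Σ|/2 = 48.

48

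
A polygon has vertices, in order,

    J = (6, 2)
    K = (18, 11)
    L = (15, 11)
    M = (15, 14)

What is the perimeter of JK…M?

|JK| = √((12)² + (9)²) = √225 = 15
|KL| = √((-3)² + (0)²) = √9 = 3
|LM| = √((0)² + (3)²) = √9 = 3
|MJ| = √((-9)² + (-12)²) = √225 = 15
Perimeter = 15 + 3 + 3 + 15 = 36.

36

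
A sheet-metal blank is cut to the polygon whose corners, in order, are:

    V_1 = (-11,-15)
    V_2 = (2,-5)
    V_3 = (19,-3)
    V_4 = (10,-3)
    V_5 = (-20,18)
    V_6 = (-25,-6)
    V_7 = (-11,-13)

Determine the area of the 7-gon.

Apply Gauss's area formula: 2A = Σ (x_i·y_{i+1} − x_{i+1}·y_i), indices taken mod 7.
Σ = (85) + (89) + (-27) + (120) + (570) + (259) + (22) = 1118
Area = |Σ|/2 = 559.

559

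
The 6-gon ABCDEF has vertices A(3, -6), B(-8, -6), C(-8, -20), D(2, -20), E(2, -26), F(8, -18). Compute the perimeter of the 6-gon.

64

|AB| = √((-11)² + (0)²) = √121 = 11
|BC| = √((0)² + (-14)²) = √196 = 14
|CD| = √((10)² + (0)²) = √100 = 10
|DE| = √((0)² + (-6)²) = √36 = 6
|EF| = √((6)² + (8)²) = √100 = 10
|FA| = √((-5)² + (12)²) = √169 = 13
Perimeter = 11 + 14 + 10 + 6 + 10 + 13 = 64.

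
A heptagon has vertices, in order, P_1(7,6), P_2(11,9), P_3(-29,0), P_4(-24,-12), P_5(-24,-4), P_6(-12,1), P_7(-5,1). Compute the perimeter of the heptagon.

|P_1P_2| = √((4)² + (3)²) = √25 = 5
|P_2P_3| = √((-40)² + (-9)²) = √1681 = 41
|P_3P_4| = √((5)² + (-12)²) = √169 = 13
|P_4P_5| = √((0)² + (8)²) = √64 = 8
|P_5P_6| = √((12)² + (5)²) = √169 = 13
|P_6P_7| = √((7)² + (0)²) = √49 = 7
|P_7P_1| = √((12)² + (5)²) = √169 = 13
Perimeter = 5 + 41 + 13 + 8 + 13 + 7 + 13 = 100.

100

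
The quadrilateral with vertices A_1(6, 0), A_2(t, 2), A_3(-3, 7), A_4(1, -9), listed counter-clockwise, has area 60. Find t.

4

The doubled signed area Σ (x_i y_{i+1} − x_{i+1} y_i) is linear in t.
With t=0 it equals 92; the coefficient of t is 7 (from the two edges through A_2).
So 7·t + 92 = 2·60 = 120 ⇒ t = 4.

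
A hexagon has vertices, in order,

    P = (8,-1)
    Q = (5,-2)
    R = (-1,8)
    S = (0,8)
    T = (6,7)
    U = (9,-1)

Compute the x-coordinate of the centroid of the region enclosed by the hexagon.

49/11

Apply the shoelace (surveyor's) formula. First the cross-terms c_i = x_i·y_{i+1} − x_{i+1}·y_i:
  -11, 38, -8, -48, -69, -1  ⇒  2A = -99, A = -49.5.
Then Σ (x_i + x_{i+1})·c_i = -1323, so x̄ = -1323 / (6·(-49.5)) = 49/11.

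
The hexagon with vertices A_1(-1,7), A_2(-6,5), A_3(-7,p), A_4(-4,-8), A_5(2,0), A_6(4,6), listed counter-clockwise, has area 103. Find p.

-8

The doubled signed area Σ (x_i y_{i+1} − x_{i+1} y_i) is linear in p.
With p=0 it equals 190; the coefficient of p is -2 (from the two edges through A_3).
So -2·p + 190 = 2·103 = 206 ⇒ p = -8.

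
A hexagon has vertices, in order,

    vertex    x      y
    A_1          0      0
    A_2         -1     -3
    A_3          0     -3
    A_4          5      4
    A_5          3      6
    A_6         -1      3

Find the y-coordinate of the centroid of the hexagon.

Apply the shoelace formula. First the cross-terms c_i = x_i·y_{i+1} − x_{i+1}·y_i:
  0, 3, 15, 18, 15, 0  ⇒  2A = 51, A = 25.5.
Then Σ (y_i + y_{i+1})·c_i = 312, so ȳ = 312 / (6·25.5) = 104/51.

104/51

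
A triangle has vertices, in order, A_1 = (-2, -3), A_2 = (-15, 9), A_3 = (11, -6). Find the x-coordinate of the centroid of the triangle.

-2

Apply the shoelace formula. First the cross-terms c_i = x_i·y_{i+1} − x_{i+1}·y_i:
  -63, -9, -45  ⇒  2A = -117, A = -58.5.
Then Σ (x_i + x_{i+1})·c_i = 702, so x̄ = 702 / (6·(-58.5)) = -2.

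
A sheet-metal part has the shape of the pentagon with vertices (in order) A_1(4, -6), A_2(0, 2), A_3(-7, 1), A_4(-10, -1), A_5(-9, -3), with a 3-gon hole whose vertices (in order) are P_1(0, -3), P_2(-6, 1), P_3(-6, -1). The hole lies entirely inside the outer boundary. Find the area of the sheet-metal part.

57

Outer boundary:
Σ = (8) + (14) + (17) + (21) + (66) = 126
Area = |Σ|/2 = 63.
Hole:
Σ = (-18) + (12) + (18) = 12
Area = |Σ|/2 = 6.
Net area = 63 − 6 = 57.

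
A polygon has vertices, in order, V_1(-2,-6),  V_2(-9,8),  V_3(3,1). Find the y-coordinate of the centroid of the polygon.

1

Apply the shoelace formula. First the cross-terms c_i = x_i·y_{i+1} − x_{i+1}·y_i:
  -70, -33, -16  ⇒  2A = -119, A = -59.5.
Then Σ (y_i + y_{i+1})·c_i = -357, so ȳ = -357 / (6·(-59.5)) = 1.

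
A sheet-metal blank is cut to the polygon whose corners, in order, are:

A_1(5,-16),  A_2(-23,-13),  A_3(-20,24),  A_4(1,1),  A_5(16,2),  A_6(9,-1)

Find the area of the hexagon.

738

Apply the surveyor's formula: 2A = Σ (x_i·y_{i+1} − x_{i+1}·y_i), indices taken mod 6.
Σ = (-433) + (-812) + (-44) + (-14) + (-34) + (-139) = -1476
Area = |Σ|/2 = 738.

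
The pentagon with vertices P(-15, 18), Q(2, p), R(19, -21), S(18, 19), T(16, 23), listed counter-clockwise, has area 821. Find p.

-7

Write out the shoelace sum; only the two edges meeting at Q involve p:
2·Area = [((-15)·p − 2·18) + (2·(-21) − 19·p)] + 1482
       = -34·p + 1404 = 1642
⇒ p = -7.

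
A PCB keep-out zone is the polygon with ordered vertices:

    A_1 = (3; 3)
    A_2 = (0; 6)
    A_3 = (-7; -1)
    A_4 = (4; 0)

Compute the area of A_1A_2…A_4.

38

Σ = (18) + (42) + (4) + (12) = 76
Area = |Σ|/2 = 38.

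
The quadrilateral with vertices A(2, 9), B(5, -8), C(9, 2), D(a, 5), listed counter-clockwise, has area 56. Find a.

8

Write out the shoelace sum; only the two edges meeting at D involve a:
2·Area = [(9·5 − a·2) + (a·9 − 2·5)] + 21
       = 7·a + 56 = 112
⇒ a = 8.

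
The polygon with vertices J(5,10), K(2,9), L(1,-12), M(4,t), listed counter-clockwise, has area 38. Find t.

The doubled signed area Σ (x_i y_{i+1} − x_{i+1} y_i) is linear in t.
With t=0 it equals 80; the coefficient of t is -4 (from the two edges through M).
So -4·t + 80 = 2·38 = 76 ⇒ t = 1.

1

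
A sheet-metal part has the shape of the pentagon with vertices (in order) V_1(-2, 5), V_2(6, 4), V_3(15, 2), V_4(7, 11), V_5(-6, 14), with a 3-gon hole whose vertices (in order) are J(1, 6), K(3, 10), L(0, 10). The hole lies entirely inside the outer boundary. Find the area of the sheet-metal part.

Outer boundary:
Cross-terms: -38, -48, 151, 164, -2  ⇒  Σ = 227
Area = |Σ|/2 = 113.5.
Hole:
Apply the surveyor's formula: 2A = Σ (x_i·y_{i+1} − x_{i+1}·y_i), indices taken mod 3.
J→K: (1)(10) − (3)(6) = -8
K→L: (3)(10) − (0)(10) = 30
L→J: (0)(6) − (1)(10) = -10
Σ = 12
Area = |Σ|/2 = 6.
Net area = 113.5 − 6 = 107.5.

107.5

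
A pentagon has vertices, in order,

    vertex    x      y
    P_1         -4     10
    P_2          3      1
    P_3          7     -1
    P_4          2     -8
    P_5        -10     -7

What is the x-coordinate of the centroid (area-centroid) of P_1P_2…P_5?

Apply the surveyor's formula. First the cross-terms c_i = x_i·y_{i+1} − x_{i+1}·y_i:
  -34, -10, -54, -94, -128  ⇒  2A = -320, A = -160.
Then Σ (x_i + x_{i+1})·c_i = 1992, so x̄ = 1992 / (6·(-160)) = -2.075.

-2.075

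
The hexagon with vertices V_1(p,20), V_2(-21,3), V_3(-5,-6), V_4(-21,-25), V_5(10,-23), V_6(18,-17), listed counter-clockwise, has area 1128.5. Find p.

The doubled signed area Σ (x_i y_{i+1} − x_{i+1} y_i) is linear in p.
With p=0 it equals 1897; the coefficient of p is 20 (from the two edges through V_1).
So 20·p + 1897 = 2·1128.5 = 2257 ⇒ p = 18.

18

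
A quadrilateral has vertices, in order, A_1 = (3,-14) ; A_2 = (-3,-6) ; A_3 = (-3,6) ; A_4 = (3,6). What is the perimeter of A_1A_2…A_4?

48

|A_1A_2| = √((-6)² + (8)²) = √100 = 10
|A_2A_3| = √((0)² + (12)²) = √144 = 12
|A_3A_4| = √((6)² + (0)²) = √36 = 6
|A_4A_1| = √((0)² + (-20)²) = √400 = 20
Perimeter = 10 + 12 + 6 + 20 = 48.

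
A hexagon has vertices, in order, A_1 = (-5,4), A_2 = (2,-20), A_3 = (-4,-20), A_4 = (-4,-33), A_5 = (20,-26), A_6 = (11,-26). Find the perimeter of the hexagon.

112

|A_1A_2| = √((7)² + (-24)²) = √625 = 25
|A_2A_3| = √((-6)² + (0)²) = √36 = 6
|A_3A_4| = √((0)² + (-13)²) = √169 = 13
|A_4A_5| = √((24)² + (7)²) = √625 = 25
|A_5A_6| = √((-9)² + (0)²) = √81 = 9
|A_6A_1| = √((-16)² + (30)²) = √1156 = 34
Perimeter = 25 + 6 + 13 + 25 + 9 + 34 = 112.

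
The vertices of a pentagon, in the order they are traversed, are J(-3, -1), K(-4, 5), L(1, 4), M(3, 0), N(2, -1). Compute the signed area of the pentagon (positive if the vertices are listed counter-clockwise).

Apply the shoelace formula: 2A = Σ (x_i·y_{i+1} − x_{i+1}·y_i), indices taken mod 5.
J→K: (-3)(5) − (-4)(-1) = -19
K→L: (-4)(4) − (1)(5) = -21
L→M: (1)(0) − (3)(4) = -12
M→N: (3)(-1) − (2)(0) = -3
N→J: (2)(-1) − (-3)(-1) = -5
Σ = -60
Signed area = Σ/2 = -30 (negative ⇒ clockwise traversal).

-30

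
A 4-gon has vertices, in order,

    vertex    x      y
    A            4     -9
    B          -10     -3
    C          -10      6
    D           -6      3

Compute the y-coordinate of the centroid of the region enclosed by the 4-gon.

Apply the surveyor's formula. First the cross-terms c_i = x_i·y_{i+1} − x_{i+1}·y_i:
  -102, -90, 6, 42  ⇒  2A = -144, A = -72.
Then Σ (y_i + y_{i+1})·c_i = 756, so ȳ = 756 / (6·(-72)) = -1.75.

-1.75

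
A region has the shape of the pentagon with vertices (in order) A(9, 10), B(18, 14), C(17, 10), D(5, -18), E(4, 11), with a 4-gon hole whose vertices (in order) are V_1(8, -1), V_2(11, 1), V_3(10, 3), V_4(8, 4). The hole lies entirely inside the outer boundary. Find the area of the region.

Outer boundary:
Cross-terms: -54, -58, -356, 127, -59  ⇒  Σ = -400
Area = |Σ|/2 = 200.
Hole:
Apply the shoelace (surveyor's) formula: 2A = Σ (x_i·y_{i+1} − x_{i+1}·y_i), indices taken mod 4.
Cross-terms: 19, 23, 16, -40  ⇒  Σ = 18
Area = |Σ|/2 = 9.
Net area = 200 − 9 = 191.

191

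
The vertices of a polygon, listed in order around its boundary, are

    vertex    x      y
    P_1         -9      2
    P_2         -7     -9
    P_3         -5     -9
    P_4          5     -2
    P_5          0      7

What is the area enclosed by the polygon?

Apply Gauss's area formula: 2A = Σ (x_i·y_{i+1} − x_{i+1}·y_i), indices taken mod 5.
Σ = (95) + (18) + (55) + (35) + (63) = 266
Area = |Σ|/2 = 133.

133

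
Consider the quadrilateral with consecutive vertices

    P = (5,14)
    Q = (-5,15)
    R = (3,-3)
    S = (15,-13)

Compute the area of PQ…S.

198

Σ = (145) + (-30) + (6) + (275) = 396
Area = |Σ|/2 = 198.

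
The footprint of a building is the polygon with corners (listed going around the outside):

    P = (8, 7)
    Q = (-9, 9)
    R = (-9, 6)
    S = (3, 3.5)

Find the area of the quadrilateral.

Apply the shoelace (surveyor's) formula: 2A = Σ (x_i·y_{i+1} − x_{i+1}·y_i), indices taken mod 4.
P→Q: (8)(9) − (-9)(7) = 135
Q→R: (-9)(6) − (-9)(9) = 27
R→S: (-9)(3.5) − (3)(6) = -49.5
S→P: (3)(7) − (8)(3.5) = -7
Σ = 105.5
Area = |Σ|/2 = 52.75.

52.75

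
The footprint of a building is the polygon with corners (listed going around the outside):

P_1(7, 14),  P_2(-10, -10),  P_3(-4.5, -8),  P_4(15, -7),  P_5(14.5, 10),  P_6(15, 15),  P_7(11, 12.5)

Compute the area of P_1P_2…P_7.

Apply the surveyor's formula: 2A = Σ (x_i·y_{i+1} − x_{i+1}·y_i), indices taken mod 7.
Σ = (70) + (35) + (151.5) + (251.5) + (67.5) + (22.5) + (66.5) = 664.5
Area = |Σ|/2 = 332.25.

332.25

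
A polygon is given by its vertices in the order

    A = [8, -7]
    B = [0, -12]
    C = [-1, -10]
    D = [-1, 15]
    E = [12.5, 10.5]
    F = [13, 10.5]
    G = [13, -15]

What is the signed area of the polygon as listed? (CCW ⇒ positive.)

Σ = (-96) + (-12) + (-25) + (-198) + (-5.25) + (-331.5) + (29) = -638.75
Signed area = Σ/2 = -319.375 (negative ⇒ clockwise traversal).

-319.375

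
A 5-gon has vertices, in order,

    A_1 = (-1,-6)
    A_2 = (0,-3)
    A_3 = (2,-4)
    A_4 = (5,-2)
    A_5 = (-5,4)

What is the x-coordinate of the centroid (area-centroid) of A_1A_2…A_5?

Apply Gauss's area formula. First the cross-terms c_i = x_i·y_{i+1} − x_{i+1}·y_i:
  3, 6, 16, 10, 34  ⇒  2A = 69, A = 34.5.
Then Σ (x_i + x_{i+1})·c_i = -83, so x̄ = -83 / (6·34.5) = -83/207.

-83/207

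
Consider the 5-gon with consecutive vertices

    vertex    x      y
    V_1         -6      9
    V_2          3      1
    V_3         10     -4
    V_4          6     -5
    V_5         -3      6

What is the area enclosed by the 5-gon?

25.5

Apply Gauss's area formula: 2A = Σ (x_i·y_{i+1} − x_{i+1}·y_i), indices taken mod 5.
V_1→V_2: (-6)(1) − (3)(9) = -33
V_2→V_3: (3)(-4) − (10)(1) = -22
V_3→V_4: (10)(-5) − (6)(-4) = -26
V_4→V_5: (6)(6) − (-3)(-5) = 21
V_5→V_1: (-3)(9) − (-6)(6) = 9
Σ = -51
Area = |Σ|/2 = 25.5.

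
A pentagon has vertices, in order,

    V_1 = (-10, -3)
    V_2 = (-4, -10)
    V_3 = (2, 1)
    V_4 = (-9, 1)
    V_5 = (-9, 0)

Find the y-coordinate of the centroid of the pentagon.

-446/151

Apply the shoelace (surveyor's) formula. First the cross-terms c_i = x_i·y_{i+1} − x_{i+1}·y_i:
  88, 16, 11, 9, 27  ⇒  2A = 151, A = 75.5.
Then Σ (y_i + y_{i+1})·c_i = -1338, so ȳ = -1338 / (6·75.5) = -446/151.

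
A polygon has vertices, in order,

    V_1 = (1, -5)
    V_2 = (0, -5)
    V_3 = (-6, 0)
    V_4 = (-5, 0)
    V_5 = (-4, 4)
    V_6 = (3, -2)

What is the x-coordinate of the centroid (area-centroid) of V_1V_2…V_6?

-307/216

Apply the shoelace formula. First the cross-terms c_i = x_i·y_{i+1} − x_{i+1}·y_i:
  -5, -30, 0, -20, -4, -13  ⇒  2A = -72, A = -36.
Then Σ (x_i + x_{i+1})·c_i = 307, so x̄ = 307 / (6·(-36)) = -307/216.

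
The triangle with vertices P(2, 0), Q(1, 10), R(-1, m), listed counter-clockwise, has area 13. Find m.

Write out the shoelace sum; only the two edges meeting at R involve m:
2·Area = [(1·m − (-1)·10) + ((-1)·0 − 2·m)] + 20
       = -1·m + 30 = 26
⇒ m = 4.

4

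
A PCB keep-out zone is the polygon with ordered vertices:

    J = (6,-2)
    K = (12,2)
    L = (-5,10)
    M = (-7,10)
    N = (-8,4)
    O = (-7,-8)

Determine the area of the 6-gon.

196

Σ = (36) + (130) + (20) + (52) + (92) + (62) = 392
Area = |Σ|/2 = 196.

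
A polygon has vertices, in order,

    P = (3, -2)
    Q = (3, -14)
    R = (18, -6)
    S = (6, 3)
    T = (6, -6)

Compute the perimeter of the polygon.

58

|PQ| = √((0)² + (-12)²) = √144 = 12
|QR| = √((15)² + (8)²) = √289 = 17
|RS| = √((-12)² + (9)²) = √225 = 15
|ST| = √((0)² + (-9)²) = √81 = 9
|TP| = √((-3)² + (4)²) = √25 = 5
Perimeter = 12 + 17 + 15 + 9 + 5 = 58.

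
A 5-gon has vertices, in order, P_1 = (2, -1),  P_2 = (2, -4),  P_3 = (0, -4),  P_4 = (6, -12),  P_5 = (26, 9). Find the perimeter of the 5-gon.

|P_1P_2| = √((0)² + (-3)²) = √9 = 3
|P_2P_3| = √((-2)² + (0)²) = √4 = 2
|P_3P_4| = √((6)² + (-8)²) = √100 = 10
|P_4P_5| = √((20)² + (21)²) = √841 = 29
|P_5P_1| = √((-24)² + (-10)²) = √676 = 26
Perimeter = 3 + 2 + 10 + 29 + 26 = 70.

70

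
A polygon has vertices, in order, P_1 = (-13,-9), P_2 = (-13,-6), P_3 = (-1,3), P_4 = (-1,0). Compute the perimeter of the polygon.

|P_1P_2| = √((0)² + (3)²) = √9 = 3
|P_2P_3| = √((12)² + (9)²) = √225 = 15
|P_3P_4| = √((0)² + (-3)²) = √9 = 3
|P_4P_1| = √((-12)² + (-9)²) = √225 = 15
Perimeter = 3 + 15 + 3 + 15 = 36.

36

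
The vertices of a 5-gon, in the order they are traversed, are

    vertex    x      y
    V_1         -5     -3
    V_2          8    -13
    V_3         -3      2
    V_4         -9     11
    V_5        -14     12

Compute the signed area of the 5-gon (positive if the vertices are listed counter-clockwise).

99.5

Apply the shoelace formula: 2A = Σ (x_i·y_{i+1} − x_{i+1}·y_i), indices taken mod 5.
Σ = (89) + (-23) + (-15) + (46) + (102) = 199
Signed area = Σ/2 = 99.5 (positive ⇒ counter-clockwise traversal).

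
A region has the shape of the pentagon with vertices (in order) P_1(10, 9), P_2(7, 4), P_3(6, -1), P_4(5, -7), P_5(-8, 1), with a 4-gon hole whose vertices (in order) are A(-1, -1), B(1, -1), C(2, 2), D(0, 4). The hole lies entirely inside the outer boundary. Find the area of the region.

103

Outer boundary:
Σ = (-23) + (-31) + (-37) + (-51) + (-82) = -224
Area = |Σ|/2 = 112.
Hole:
Apply the shoelace formula: 2A = Σ (x_i·y_{i+1} − x_{i+1}·y_i), indices taken mod 4.
Σ = (2) + (4) + (8) + (4) = 18
Area = |Σ|/2 = 9.
Net area = 112 − 9 = 103.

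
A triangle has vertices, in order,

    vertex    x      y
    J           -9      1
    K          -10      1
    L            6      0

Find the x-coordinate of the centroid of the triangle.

-13/3

Apply the shoelace formula. First the cross-terms c_i = x_i·y_{i+1} − x_{i+1}·y_i:
  1, -6, 6  ⇒  2A = 1, A = 0.5.
Then Σ (x_i + x_{i+1})·c_i = -13, so x̄ = -13 / (6·0.5) = -13/3.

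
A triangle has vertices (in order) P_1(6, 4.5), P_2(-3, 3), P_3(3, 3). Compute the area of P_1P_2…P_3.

Cross-terms: 31.5, -18, -4.5  ⇒  Σ = 9
Area = |Σ|/2 = 4.5.

4.5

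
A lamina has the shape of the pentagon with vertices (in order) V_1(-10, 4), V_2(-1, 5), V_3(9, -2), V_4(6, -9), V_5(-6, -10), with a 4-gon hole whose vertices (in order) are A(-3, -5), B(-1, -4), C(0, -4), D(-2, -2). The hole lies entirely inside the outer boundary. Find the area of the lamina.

194.5

Outer boundary:
Apply Gauss's area formula: 2A = Σ (x_i·y_{i+1} − x_{i+1}·y_i), indices taken mod 5.
V_1→V_2: (-10)(5) − (-1)(4) = -46
V_2→V_3: (-1)(-2) − (9)(5) = -43
V_3→V_4: (9)(-9) − (6)(-2) = -69
V_4→V_5: (6)(-10) − (-6)(-9) = -114
V_5→V_1: (-6)(4) − (-10)(-10) = -124
Σ = -396
Area = |Σ|/2 = 198.
Hole:
Apply the shoelace formula: 2A = Σ (x_i·y_{i+1} − x_{i+1}·y_i), indices taken mod 4.
Σ = (7) + (4) + (-8) + (4) = 7
Area = |Σ|/2 = 3.5.
Net area = 198 − 3.5 = 194.5.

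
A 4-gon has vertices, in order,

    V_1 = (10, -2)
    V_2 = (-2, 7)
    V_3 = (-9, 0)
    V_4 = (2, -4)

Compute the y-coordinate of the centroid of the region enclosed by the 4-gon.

Apply the surveyor's formula. First the cross-terms c_i = x_i·y_{i+1} − x_{i+1}·y_i:
  66, 63, 36, 36  ⇒  2A = 201, A = 100.5.
Then Σ (y_i + y_{i+1})·c_i = 411, so ȳ = 411 / (6·100.5) = 137/201.

137/201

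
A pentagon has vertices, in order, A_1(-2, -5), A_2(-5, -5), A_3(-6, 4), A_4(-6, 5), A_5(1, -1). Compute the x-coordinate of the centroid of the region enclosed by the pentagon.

-243/77

Apply the surveyor's formula. First the cross-terms c_i = x_i·y_{i+1} − x_{i+1}·y_i:
  -15, -50, -6, 1, -7  ⇒  2A = -77, A = -38.5.
Then Σ (x_i + x_{i+1})·c_i = 729, so x̄ = 729 / (6·(-38.5)) = -243/77.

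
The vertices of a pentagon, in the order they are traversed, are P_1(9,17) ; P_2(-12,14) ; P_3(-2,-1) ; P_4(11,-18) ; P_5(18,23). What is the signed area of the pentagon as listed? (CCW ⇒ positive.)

546.5

Apply the surveyor's formula: 2A = Σ (x_i·y_{i+1} − x_{i+1}·y_i), indices taken mod 5.
Σ = (330) + (40) + (47) + (577) + (99) = 1093
Signed area = Σ/2 = 546.5 (positive ⇒ counter-clockwise traversal).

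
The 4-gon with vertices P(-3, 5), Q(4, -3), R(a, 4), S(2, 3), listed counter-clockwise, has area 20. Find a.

Write out the shoelace sum; only the two edges meeting at R involve a:
2·Area = [(4·4 − a·(-3)) + (a·3 − 2·4)] + 8
       = 6·a + 16 = 40
⇒ a = 4.

4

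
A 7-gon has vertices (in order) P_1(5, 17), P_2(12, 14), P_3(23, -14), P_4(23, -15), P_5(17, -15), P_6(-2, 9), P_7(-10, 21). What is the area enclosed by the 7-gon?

Apply the surveyor's formula: 2A = Σ (x_i·y_{i+1} − x_{i+1}·y_i), indices taken mod 7.
P_1→P_2: (5)(14) − (12)(17) = -134
P_2→P_3: (12)(-14) − (23)(14) = -490
P_3→P_4: (23)(-15) − (23)(-14) = -23
P_4→P_5: (23)(-15) − (17)(-15) = -90
P_5→P_6: (17)(9) − (-2)(-15) = 123
P_6→P_7: (-2)(21) − (-10)(9) = 48
P_7→P_1: (-10)(17) − (5)(21) = -275
Σ = -841
Area = |Σ|/2 = 420.5.

420.5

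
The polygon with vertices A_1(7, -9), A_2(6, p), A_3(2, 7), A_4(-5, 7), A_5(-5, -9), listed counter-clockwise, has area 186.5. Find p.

8

Write out the shoelace sum; only the two edges meeting at A_2 involve p:
2·Area = [(7·p − 6·(-9)) + (6·7 − 2·p)] + 237
       = 5·p + 333 = 373
⇒ p = 8.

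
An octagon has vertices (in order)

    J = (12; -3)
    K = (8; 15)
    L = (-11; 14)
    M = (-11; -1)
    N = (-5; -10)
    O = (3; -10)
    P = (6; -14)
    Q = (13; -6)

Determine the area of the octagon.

Apply Gauss's area formula: 2A = Σ (x_i·y_{i+1} − x_{i+1}·y_i), indices taken mod 8.
Σ = (204) + (277) + (165) + (105) + (80) + (18) + (146) + (33) = 1028
Area = |Σ|/2 = 514.

514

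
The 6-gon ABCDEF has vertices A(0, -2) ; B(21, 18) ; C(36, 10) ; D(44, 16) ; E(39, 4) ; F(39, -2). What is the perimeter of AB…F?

114

|AB| = √((21)² + (20)²) = √841 = 29
|BC| = √((15)² + (-8)²) = √289 = 17
|CD| = √((8)² + (6)²) = √100 = 10
|DE| = √((-5)² + (-12)²) = √169 = 13
|EF| = √((0)² + (-6)²) = √36 = 6
|FA| = √((-39)² + (0)²) = √1521 = 39
Perimeter = 29 + 17 + 10 + 13 + 6 + 39 = 114.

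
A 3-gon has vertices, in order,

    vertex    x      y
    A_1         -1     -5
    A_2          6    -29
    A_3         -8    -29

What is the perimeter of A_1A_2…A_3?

|A_1A_2| = √((7)² + (-24)²) = √625 = 25
|A_2A_3| = √((-14)² + (0)²) = √196 = 14
|A_3A_1| = √((7)² + (24)²) = √625 = 25
Perimeter = 25 + 14 + 25 = 64.

64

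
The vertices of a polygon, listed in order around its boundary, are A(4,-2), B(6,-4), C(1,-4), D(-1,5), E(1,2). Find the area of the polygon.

20

Apply the shoelace (surveyor's) formula: 2A = Σ (x_i·y_{i+1} − x_{i+1}·y_i), indices taken mod 5.
Σ = (-4) + (-20) + (1) + (-7) + (-10) = -40
Area = |Σ|/2 = 20.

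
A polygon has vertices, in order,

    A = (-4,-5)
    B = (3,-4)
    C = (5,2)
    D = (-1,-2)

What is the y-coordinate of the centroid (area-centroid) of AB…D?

Apply the surveyor's formula. First the cross-terms c_i = x_i·y_{i+1} − x_{i+1}·y_i:
  31, 26, -8, -3  ⇒  2A = 46, A = 23.
Then Σ (y_i + y_{i+1})·c_i = -310, so ȳ = -310 / (6·23) = -155/69.

-155/69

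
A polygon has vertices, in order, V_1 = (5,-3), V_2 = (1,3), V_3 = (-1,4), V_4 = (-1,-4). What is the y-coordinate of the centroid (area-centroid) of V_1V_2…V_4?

-2/3

Apply Gauss's area formula. First the cross-terms c_i = x_i·y_{i+1} − x_{i+1}·y_i:
  18, 7, 8, 23  ⇒  2A = 56, A = 28.
Then Σ (y_i + y_{i+1})·c_i = -112, so ȳ = -112 / (6·28) = -2/3.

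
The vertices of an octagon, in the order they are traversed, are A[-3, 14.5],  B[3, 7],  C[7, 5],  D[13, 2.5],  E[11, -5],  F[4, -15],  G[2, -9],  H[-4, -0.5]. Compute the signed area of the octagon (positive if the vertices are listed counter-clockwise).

-243

A→B: (-3)(7) − (3)(14.5) = -64.5
B→C: (3)(5) − (7)(7) = -34
C→D: (7)(2.5) − (13)(5) = -47.5
D→E: (13)(-5) − (11)(2.5) = -92.5
E→F: (11)(-15) − (4)(-5) = -145
F→G: (4)(-9) − (2)(-15) = -6
G→H: (2)(-0.5) − (-4)(-9) = -37
H→A: (-4)(14.5) − (-3)(-0.5) = -59.5
Σ = -486
Signed area = Σ/2 = -243 (negative ⇒ clockwise traversal).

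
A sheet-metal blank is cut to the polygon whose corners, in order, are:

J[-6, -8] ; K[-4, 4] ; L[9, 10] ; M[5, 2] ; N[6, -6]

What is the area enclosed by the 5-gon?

Apply the surveyor's formula: 2A = Σ (x_i·y_{i+1} − x_{i+1}·y_i), indices taken mod 5.
J→K: (-6)(4) − (-4)(-8) = -56
K→L: (-4)(10) − (9)(4) = -76
L→M: (9)(2) − (5)(10) = -32
M→N: (5)(-6) − (6)(2) = -42
N→J: (6)(-8) − (-6)(-6) = -84
Σ = -290
Area = |Σ|/2 = 145.

145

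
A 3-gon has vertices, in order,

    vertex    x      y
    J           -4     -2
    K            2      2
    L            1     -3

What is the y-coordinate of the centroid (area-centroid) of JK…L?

-1

Apply the shoelace (surveyor's) formula. First the cross-terms c_i = x_i·y_{i+1} − x_{i+1}·y_i:
  -4, -8, -14  ⇒  2A = -26, A = -13.
Then Σ (y_i + y_{i+1})·c_i = 78, so ȳ = 78 / (6·(-13)) = -1.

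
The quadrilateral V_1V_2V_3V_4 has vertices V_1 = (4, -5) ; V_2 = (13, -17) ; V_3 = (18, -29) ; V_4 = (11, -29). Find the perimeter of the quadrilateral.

60

|V_1V_2| = √((9)² + (-12)²) = √225 = 15
|V_2V_3| = √((5)² + (-12)²) = √169 = 13
|V_3V_4| = √((-7)² + (0)²) = √49 = 7
|V_4V_1| = √((-7)² + (24)²) = √625 = 25
Perimeter = 15 + 13 + 7 + 25 = 60.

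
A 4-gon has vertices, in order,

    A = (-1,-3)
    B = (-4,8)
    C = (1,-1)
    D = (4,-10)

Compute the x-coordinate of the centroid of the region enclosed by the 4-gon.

-4/39

Apply the surveyor's formula. First the cross-terms c_i = x_i·y_{i+1} − x_{i+1}·y_i:
  -20, -4, -6, -22  ⇒  2A = -52, A = -26.
Then Σ (x_i + x_{i+1})·c_i = 16, so x̄ = 16 / (6·(-26)) = -4/39.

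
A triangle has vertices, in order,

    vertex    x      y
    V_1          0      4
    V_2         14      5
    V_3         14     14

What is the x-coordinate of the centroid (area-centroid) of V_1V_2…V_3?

28/3

Apply Gauss's area formula. First the cross-terms c_i = x_i·y_{i+1} − x_{i+1}·y_i:
  -56, 126, 56  ⇒  2A = 126, A = 63.
Then Σ (x_i + x_{i+1})·c_i = 3528, so x̄ = 3528 / (6·63) = 28/3.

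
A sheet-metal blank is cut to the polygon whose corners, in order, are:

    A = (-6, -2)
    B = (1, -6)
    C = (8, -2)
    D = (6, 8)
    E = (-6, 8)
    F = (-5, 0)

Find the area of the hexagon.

Σ = (38) + (46) + (76) + (96) + (40) + (10) = 306
Area = |Σ|/2 = 153.

153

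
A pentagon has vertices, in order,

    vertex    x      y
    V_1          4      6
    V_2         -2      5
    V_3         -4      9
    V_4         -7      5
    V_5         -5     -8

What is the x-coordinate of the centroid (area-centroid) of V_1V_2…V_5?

Apply Gauss's area formula. First the cross-terms c_i = x_i·y_{i+1} − x_{i+1}·y_i:
  32, 2, 43, 81, 2  ⇒  2A = 160, A = 80.
Then Σ (x_i + x_{i+1})·c_i = -1395, so x̄ = -1395 / (6·80) = -2.90625.

-2.90625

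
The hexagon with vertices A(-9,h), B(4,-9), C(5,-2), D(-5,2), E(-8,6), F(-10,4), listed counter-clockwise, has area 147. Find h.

-9

The doubled signed area Σ (x_i y_{i+1} − x_{i+1} y_i) is linear in h.
With h=0 it equals 168; the coefficient of h is -14 (from the two edges through A).
So -14·h + 168 = 2·147 = 294 ⇒ h = -9.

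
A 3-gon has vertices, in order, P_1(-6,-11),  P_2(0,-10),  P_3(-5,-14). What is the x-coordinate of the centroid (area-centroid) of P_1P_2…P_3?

Apply the shoelace formula. First the cross-terms c_i = x_i·y_{i+1} − x_{i+1}·y_i:
  60, -50, -29  ⇒  2A = -19, A = -9.5.
Then Σ (x_i + x_{i+1})·c_i = 209, so x̄ = 209 / (6·(-9.5)) = -11/3.

-11/3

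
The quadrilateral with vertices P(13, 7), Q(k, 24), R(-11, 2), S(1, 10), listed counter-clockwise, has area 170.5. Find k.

0

The doubled signed area Σ (x_i y_{i+1} − x_{i+1} y_i) is linear in k.
With k=0 it equals 341; the coefficient of k is -5 (from the two edges through Q).
So -5·k + 341 = 2·170.5 = 341 ⇒ k = 0.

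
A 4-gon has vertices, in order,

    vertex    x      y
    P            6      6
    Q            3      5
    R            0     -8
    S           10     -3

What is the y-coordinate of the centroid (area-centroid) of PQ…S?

Apply Gauss's area formula. First the cross-terms c_i = x_i·y_{i+1} − x_{i+1}·y_i:
  12, -24, 80, 78  ⇒  2A = 146, A = 73.
Then Σ (y_i + y_{i+1})·c_i = -442, so ȳ = -442 / (6·73) = -221/219.

-221/219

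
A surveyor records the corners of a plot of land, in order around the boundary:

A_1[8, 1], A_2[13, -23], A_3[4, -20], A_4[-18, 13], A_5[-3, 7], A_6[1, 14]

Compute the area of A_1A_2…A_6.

Apply the surveyor's formula: 2A = Σ (x_i·y_{i+1} − x_{i+1}·y_i), indices taken mod 6.
Σ = (-197) + (-168) + (-308) + (-87) + (-49) + (-111) = -920
Area = |Σ|/2 = 460.

460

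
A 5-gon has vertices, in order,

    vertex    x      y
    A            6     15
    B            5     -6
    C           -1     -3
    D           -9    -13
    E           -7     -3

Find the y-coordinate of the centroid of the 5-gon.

202/297

Apply the surveyor's formula. First the cross-terms c_i = x_i·y_{i+1} − x_{i+1}·y_i:
  -111, -21, -14, -64, -87  ⇒  2A = -297, A = -148.5.
Then Σ (y_i + y_{i+1})·c_i = -606, so ȳ = -606 / (6·(-148.5)) = 202/297.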